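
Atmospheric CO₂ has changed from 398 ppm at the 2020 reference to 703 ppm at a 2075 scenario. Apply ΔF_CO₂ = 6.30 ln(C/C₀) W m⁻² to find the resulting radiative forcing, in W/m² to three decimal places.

CO₂ absorption bands are partially saturated, so forcing scales with the logarithm of the concentration ratio.
CO₂: 6.30 × ln(703/398) = 6.30 × ln(1.76633) = 6.30 × 0.56890 = 3.5841 W/m².

ΔF = 3.584 W/m²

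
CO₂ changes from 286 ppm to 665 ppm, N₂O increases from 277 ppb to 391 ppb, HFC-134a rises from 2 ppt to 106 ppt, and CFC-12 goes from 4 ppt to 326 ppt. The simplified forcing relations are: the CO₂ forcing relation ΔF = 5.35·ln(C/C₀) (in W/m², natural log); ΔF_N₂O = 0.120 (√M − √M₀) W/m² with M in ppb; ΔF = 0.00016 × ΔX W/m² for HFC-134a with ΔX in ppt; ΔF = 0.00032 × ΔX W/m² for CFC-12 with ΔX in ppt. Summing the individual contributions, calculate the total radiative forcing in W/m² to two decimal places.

ΔF = 5.01 W/m²

CO₂: 5.35 × ln(665/286) = 5.35 × ln(2.32517) = 5.35 × 0.84379 = 4.5143 W/m².
N₂O: 0.120 × (√391 − √277) = 0.120 × (19.7737 − 16.6433) = 0.120 × 3.1304 = 0.3756 W/m².
HFC-134a: ΔF = 0.00016 × (106 − 2) = 0.00016 × 104 = 0.0166 W/m².
CFC-12: ΔF = 0.00032 × (326 − 4) = 0.00032 × 322 = 0.1030 W/m².
Total ΔF = 4.5143 + 0.3756 + 0.0166 + 0.1030 = 5.0095 W/m².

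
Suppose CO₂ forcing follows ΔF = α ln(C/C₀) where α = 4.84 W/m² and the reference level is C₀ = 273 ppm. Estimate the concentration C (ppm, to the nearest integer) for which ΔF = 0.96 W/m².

C ≈ 333 ppm

Set 4.84 ln(C/273) = 0.96, so ln(C/273) = 0.96/4.84 = 0.19835.
Then C/273 = e^0.19835 = 1.21939, giving C = 273 × 1.21939 = 332.89 ppm.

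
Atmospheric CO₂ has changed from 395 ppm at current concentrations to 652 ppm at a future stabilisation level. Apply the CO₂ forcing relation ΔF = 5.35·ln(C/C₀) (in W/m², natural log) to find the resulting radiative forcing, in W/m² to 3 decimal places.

CO₂: 5.35 × ln(652/395) = 5.35 × ln(1.65063) = 5.35 × 0.50116 = 2.6812 W/m².

ΔF = 2.681 W/m²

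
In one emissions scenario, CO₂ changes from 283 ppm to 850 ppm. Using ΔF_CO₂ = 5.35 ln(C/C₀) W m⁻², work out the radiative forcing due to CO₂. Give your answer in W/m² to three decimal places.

ΔF = 5.884 W/m²

CO₂: 5.35 × ln(850/283) = 5.35 × ln(3.00353) = 5.35 × 1.09979 = 5.8839 W/m².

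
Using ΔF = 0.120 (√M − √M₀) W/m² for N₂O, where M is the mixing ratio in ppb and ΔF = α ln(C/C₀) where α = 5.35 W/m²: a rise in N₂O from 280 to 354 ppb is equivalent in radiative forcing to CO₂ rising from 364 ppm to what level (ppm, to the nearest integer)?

N₂O forcing: 0.120 × (√354 − √280) = 0.120 × (18.8149 − 16.7332) = 0.120 × 2.0817 = 0.24980 W/m².
Set 5.35 ln(C/364) = 0.24980: ln(C/364) = 0.24980/5.35 = 0.04669, so C = 364 × e^0.04669 = 364 × 1.04780 = 381.40 ppm.

C ≈ 381 ppm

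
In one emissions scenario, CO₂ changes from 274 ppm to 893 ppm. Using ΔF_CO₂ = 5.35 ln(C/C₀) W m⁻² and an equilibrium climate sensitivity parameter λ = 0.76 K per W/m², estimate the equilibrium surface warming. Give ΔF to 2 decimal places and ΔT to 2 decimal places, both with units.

ΔF = 6.32 W/m²; ΔT = 4.80 K

CO₂: 5.35 × ln(893/274) = 5.35 × ln(3.25912) = 5.35 × 1.18146 = 6.3208 W/m².
ΔT = λ ΔF = 0.76 × 6.32 = 4.8032 K.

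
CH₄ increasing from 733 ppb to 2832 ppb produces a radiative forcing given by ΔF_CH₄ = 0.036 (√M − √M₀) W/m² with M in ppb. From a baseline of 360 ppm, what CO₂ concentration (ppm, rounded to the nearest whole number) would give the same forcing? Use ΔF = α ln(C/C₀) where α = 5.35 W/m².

C ≈ 429 ppm

CH₄ forcing: 0.036 × (√2832 − √733) = 0.036 × (53.2165 − 27.0740) = 0.036 × 26.1425 = 0.94113 W/m².
Set 5.35 ln(C/360) = 0.94113: ln(C/360) = 0.94113/5.35 = 0.17591, so C = 360 × e^0.17591 = 360 × 1.19233 = 429.24 ppm.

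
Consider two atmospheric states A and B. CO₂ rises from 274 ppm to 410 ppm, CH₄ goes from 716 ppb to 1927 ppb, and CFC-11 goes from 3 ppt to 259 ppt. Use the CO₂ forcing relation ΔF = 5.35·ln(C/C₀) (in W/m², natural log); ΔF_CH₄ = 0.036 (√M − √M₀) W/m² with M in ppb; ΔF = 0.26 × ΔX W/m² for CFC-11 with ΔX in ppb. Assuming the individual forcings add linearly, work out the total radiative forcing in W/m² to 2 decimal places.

CO₂: 5.35 × ln(410/274) = 5.35 × ln(1.49635) = 5.35 × 0.40303 = 2.1562 W/m².
CH₄: 0.036 × (√1927 − √716) = 0.036 × (43.8976 − 26.7582) = 0.036 × 17.1394 = 0.6170 W/m².
CFC-11: Δ = 259 − 3 = 256 ppt = 0.256 ppb; ΔF = 0.26 × 0.256 = 0.0666 W/m².
Total ΔF = 2.1562 + 0.6170 + 0.0666 = 2.8398 W/m².

ΔF = 2.84 W/m²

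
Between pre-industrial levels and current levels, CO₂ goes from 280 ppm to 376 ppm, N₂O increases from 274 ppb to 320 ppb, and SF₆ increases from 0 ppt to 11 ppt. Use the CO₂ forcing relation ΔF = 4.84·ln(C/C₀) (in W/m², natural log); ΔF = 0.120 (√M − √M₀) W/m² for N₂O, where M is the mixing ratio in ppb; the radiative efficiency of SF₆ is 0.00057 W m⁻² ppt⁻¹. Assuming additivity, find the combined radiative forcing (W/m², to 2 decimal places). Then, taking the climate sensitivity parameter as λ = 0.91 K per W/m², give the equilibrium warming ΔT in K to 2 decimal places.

ΔF = 1.59 W/m²; ΔT = 1.45 K

CO₂: 4.84 × ln(376/280) = 4.84 × ln(1.34286) = 4.84 × 0.29480 = 1.4268 W/m².
N₂O: 0.120 × (√320 − √274) = 0.120 × (17.8885 − 16.5529) = 0.120 × 1.3356 = 0.1603 W/m².
SF₆: ΔF = 0.00057 × (11 − 0) = 0.00057 × 11 = 0.0063 W/m².
Total ΔF = 1.4268 + 0.1603 + 0.0063 = 1.5934 W/m².
ΔT = λ ΔF = 0.91 × 1.59 = 1.4469 K.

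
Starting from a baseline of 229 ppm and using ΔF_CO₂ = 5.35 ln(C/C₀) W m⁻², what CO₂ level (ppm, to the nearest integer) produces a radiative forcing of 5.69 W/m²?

C ≈ 663 ppm

Set 5.35 ln(C/229) = 5.69, so ln(C/229) = 5.69/5.35 = 1.06355.
Then C/229 = e^1.06355 = 2.89664, giving C = 229 × 2.89664 = 663.33 ppm.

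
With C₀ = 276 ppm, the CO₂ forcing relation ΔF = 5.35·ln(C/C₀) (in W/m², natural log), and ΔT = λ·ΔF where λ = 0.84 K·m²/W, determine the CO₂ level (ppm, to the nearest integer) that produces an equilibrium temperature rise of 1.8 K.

Required forcing: ΔF = ΔT/λ = 1.8/0.84 = 2.1429 W/m².
Then ln(C/276) = ΔF/5.35 = 2.1429/5.35 = 0.40054.
So C = 276 × e^0.40054 = 276 × 1.49263 = 411.97 ppm.

C ≈ 412 ppm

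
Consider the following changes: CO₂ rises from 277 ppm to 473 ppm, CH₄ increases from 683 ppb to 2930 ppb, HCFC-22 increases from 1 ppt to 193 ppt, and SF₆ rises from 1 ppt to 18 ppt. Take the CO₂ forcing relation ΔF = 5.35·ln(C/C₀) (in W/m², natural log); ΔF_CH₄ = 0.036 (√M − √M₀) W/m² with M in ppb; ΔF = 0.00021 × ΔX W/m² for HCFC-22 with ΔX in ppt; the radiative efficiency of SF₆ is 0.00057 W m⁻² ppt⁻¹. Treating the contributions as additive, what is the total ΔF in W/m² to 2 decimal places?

ΔF = 3.92 W/m²

CO₂: 5.35 × ln(473/277) = 5.35 × ln(1.70758) = 5.35 × 0.53508 = 2.8627 W/m².
CH₄: 0.036 × (√2930 − √683) = 0.036 × (54.1295 − 26.1343) = 0.036 × 27.9952 = 1.0078 W/m².
HCFC-22: ΔF = 0.00021 × (193 − 1) = 0.00021 × 192 = 0.0403 W/m².
SF₆: ΔF = 0.00057 × (18 − 1) = 0.00057 × 17 = 0.0097 W/m².
Total ΔF = 2.8627 + 1.0078 + 0.0403 + 0.0097 = 3.9205 W/m².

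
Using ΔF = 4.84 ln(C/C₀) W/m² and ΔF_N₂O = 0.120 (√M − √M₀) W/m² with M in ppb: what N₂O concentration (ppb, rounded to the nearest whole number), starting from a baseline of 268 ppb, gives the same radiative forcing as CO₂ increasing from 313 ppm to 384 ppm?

CO₂ forcing: 4.84 × ln(384/313) = 4.84 × 0.204439 = 0.98948 W/m².
Set 0.120(√M − √268) = 0.98948: √M = 0.98948/0.120 + √268 = 8.2457 + 16.3707 = 24.6164.
M = (24.6164)² = 605.97 ppb.

M ≈ 606 ppb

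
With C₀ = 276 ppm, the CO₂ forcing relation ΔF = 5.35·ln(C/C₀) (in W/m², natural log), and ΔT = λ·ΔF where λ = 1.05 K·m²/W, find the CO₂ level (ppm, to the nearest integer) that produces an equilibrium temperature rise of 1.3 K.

Required forcing: ΔF = ΔT/λ = 1.3/1.05 = 1.2381 W/m².
Then ln(C/276) = ΔF/5.35 = 1.2381/5.35 = 0.23142.
So C = 276 × e^0.23142 = 276 × 1.26039 = 347.87 ppm.

C ≈ 348 ppm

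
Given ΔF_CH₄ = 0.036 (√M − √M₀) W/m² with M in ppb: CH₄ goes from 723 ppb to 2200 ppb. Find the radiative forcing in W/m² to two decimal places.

ΔF = 0.72 W/m²

CH₄: 0.036 × (√2200 − √723) = 0.036 × (46.9042 − 26.8887) = 0.036 × 20.0155 = 0.7206 W/m².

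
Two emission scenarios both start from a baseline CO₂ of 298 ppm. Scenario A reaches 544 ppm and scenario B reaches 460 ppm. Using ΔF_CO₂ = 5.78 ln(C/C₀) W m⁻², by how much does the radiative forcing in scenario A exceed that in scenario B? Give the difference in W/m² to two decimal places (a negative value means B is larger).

ΔF_A − ΔF_B = 0.97 W/m²

ΔF_A = 5.78 ln(544/298) = 5.78 × 0.60186 = 3.4788 W/m².
ΔF_B = 5.78 ln(460/298) = 5.78 × 0.43413 = 2.5093 W/m².
Difference: 3.4788 − 2.5093 = 0.9695 W/m².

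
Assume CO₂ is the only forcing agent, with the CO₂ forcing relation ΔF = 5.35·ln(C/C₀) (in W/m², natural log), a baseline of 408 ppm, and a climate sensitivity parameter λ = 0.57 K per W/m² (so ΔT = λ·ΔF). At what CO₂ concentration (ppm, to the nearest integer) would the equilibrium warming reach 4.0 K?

C ≈ 1515 ppm

Required forcing: ΔF = ΔT/λ = 4.0/0.57 = 7.0175 W/m².
Then ln(C/408) = ΔF/5.35 = 7.0175/5.35 = 1.31168.
So C = 408 × e^1.31168 = 408 × 3.71241 = 1514.66 ppm.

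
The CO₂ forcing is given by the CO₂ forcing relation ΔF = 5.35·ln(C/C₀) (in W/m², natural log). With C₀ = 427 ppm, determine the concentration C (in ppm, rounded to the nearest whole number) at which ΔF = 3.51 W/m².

Set 5.35 ln(C/427) = 3.51, so ln(C/427) = 3.51/5.35 = 0.65607.
Then C/427 = e^0.65607 = 1.92720, giving C = 427 × 1.92720 = 822.91 ppm.

C ≈ 823 ppm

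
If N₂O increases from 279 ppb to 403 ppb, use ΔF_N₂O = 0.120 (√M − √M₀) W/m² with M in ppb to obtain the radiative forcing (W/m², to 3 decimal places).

N₂O: 0.120 × (√403 − √279) = 0.120 × (20.0749 − 16.7033) = 0.120 × 3.3716 = 0.4046 W/m².

ΔF = 0.405 W/m²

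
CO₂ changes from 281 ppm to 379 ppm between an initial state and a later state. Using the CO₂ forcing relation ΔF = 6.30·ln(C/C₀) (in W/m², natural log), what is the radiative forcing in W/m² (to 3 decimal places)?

ΔF = 1.885 W/m²

CO₂ absorption bands are partially saturated, so forcing scales with the logarithm of the concentration ratio.
CO₂: 6.30 × ln(379/281) = 6.30 × ln(1.34875) = 6.30 × 0.29918 = 1.8848 W/m².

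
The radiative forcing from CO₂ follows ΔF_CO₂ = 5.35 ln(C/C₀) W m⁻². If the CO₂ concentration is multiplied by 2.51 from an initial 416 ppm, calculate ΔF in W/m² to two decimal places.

ΔF = 5.35 × ln(2.51) = 5.35 × 0.92028 = 4.9235 W/m².

ΔF = 4.92 W/m²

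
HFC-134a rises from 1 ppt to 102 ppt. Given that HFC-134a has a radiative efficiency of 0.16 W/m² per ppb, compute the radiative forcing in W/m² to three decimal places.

HFC-134a: Δ = 102 − 1 = 101 ppt = 0.101 ppb; ΔF = 0.16 × 0.101 = 0.0162 W/m².

ΔF = 0.016 W/m²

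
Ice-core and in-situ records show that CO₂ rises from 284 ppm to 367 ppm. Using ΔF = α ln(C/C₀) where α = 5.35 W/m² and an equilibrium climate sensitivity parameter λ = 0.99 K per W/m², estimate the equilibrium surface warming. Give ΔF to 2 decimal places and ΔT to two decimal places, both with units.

CO₂: 5.35 × ln(367/284) = 5.35 × ln(1.29225) = 5.35 × 0.25638 = 1.3716 W/m².
ΔT = λ ΔF = 0.99 × 1.37 = 1.3563 K.

ΔF = 1.37 W/m²; ΔT = 1.36 K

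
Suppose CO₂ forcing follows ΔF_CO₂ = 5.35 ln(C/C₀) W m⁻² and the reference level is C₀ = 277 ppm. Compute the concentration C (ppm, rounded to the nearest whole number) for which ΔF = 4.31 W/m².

C ≈ 620 ppm

Set 5.35 ln(C/277) = 4.31, so ln(C/277) = 4.31/5.35 = 0.80561.
Then C/277 = e^0.80561 = 2.23806, giving C = 277 × 2.23806 = 619.94 ppm.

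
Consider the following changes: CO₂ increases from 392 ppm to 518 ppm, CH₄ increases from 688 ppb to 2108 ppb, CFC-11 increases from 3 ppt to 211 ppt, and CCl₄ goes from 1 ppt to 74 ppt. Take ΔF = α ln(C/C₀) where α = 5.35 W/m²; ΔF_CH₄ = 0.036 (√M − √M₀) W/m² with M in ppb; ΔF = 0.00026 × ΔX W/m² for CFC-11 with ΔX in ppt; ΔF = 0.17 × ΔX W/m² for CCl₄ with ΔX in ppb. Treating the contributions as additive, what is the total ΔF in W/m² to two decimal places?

CO₂: 5.35 × ln(518/392) = 5.35 × ln(1.32143) = 5.35 × 0.27871 = 1.4911 W/m².
CH₄: 0.036 × (√2108 − √688) = 0.036 × (45.9130 − 26.2298) = 0.036 × 19.6832 = 0.7086 W/m².
CFC-11: ΔF = 0.00026 × (211 − 3) = 0.00026 × 208 = 0.0541 W/m².
CCl₄: Δ = 74 − 1 = 73 ppt = 0.073 ppb; ΔF = 0.17 × 0.073 = 0.0124 W/m².
Total ΔF = 1.4911 + 0.7086 + 0.0541 + 0.0124 = 2.2662 W/m².

ΔF = 2.27 W/m²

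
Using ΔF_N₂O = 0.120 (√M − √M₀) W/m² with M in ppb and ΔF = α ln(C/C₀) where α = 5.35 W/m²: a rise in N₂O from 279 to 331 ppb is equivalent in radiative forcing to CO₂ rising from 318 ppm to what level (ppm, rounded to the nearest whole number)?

C ≈ 329 ppm

N₂O forcing: 0.120 × (√331 − √279) = 0.120 × (18.1934 − 16.7033) = 0.120 × 1.4901 = 0.17881 W/m².
Set 5.35 ln(C/318) = 0.17881: ln(C/318) = 0.17881/5.35 = 0.03342, so C = 318 × e^0.03342 = 318 × 1.03398 = 328.81 ppm.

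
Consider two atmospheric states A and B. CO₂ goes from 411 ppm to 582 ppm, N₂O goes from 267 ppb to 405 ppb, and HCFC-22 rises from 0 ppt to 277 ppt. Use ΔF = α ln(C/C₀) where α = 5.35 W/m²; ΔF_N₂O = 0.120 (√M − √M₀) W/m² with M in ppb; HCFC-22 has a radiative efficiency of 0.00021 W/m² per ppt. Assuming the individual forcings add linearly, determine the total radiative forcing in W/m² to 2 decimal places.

CO₂: 5.35 × ln(582/411) = 5.35 × ln(1.41606) = 5.35 × 0.34788 = 1.8612 W/m².
N₂O: 0.120 × (√405 − √267) = 0.120 × (20.1246 − 16.3401) = 0.120 × 3.7845 = 0.4541 W/m².
HCFC-22: ΔF = 0.00021 × (277 − 0) = 0.00021 × 277 = 0.0582 W/m².
Total ΔF = 1.8612 + 0.4541 + 0.0582 = 2.3735 W/m².

ΔF = 2.37 W/m²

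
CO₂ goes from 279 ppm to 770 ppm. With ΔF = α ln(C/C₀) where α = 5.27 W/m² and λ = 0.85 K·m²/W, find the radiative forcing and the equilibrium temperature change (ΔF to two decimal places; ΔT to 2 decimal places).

CO₂: 5.27 × ln(770/279) = 5.27 × ln(2.75986) = 5.27 × 1.01518 = 5.3500 W/m².
ΔT = λ ΔF = 0.85 × 5.35 = 4.5475 K.

ΔF = 5.35 W/m²; ΔT = 4.55 K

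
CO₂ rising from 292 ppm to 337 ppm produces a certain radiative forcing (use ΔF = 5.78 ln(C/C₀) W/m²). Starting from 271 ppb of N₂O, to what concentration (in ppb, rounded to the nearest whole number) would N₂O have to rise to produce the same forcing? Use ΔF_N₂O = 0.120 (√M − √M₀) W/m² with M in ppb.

M ≈ 546 ppb

CO₂ forcing: 5.78 × ln(337/292) = 5.78 × 0.143329 = 0.82844 W/m².
Set 0.120(√M − √271) = 0.82844: √M = 0.82844/0.120 + √271 = 6.9037 + 16.4621 = 23.3658.
M = (23.3658)² = 545.96 ppb.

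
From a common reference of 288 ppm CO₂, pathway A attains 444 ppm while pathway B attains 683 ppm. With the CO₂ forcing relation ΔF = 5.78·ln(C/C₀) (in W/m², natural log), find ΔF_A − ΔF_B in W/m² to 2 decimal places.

ΔF_A = 5.78 ln(444/288) = 5.78 × 0.43286 = 2.5019 W/m².
ΔF_B = 5.78 ln(683/288) = 5.78 × 0.86353 = 4.9912 W/m².
Difference: 2.5019 − 4.9912 = -2.4893 W/m².

ΔF_A − ΔF_B = -2.49 W/m²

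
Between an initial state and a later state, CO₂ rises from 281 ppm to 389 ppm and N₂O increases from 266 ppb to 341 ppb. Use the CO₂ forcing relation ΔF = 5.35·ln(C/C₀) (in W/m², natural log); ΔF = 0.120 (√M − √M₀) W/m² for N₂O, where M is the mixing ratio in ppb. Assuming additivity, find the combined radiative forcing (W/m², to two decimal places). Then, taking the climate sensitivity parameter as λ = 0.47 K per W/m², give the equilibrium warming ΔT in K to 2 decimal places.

ΔF = 2.00 W/m²; ΔT = 0.94 K

CO₂: 5.35 × ln(389/281) = 5.35 × ln(1.38434) = 5.35 × 0.32522 = 1.7399 W/m².
N₂O: 0.120 × (√341 − √266) = 0.120 × (18.4662 − 16.3095) = 0.120 × 2.1567 = 0.2588 W/m².
Total ΔF = 1.7399 + 0.2588 = 1.9987 W/m².
ΔT = λ ΔF = 0.47 × 2.00 = 0.9400 K.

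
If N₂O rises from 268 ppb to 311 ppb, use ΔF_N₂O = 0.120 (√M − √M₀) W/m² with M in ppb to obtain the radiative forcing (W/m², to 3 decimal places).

ΔF = 0.152 W/m²

N₂O: 0.120 × (√311 − √268) = 0.120 × (17.6352 − 16.3707) = 0.120 × 1.2645 = 0.1517 W/m².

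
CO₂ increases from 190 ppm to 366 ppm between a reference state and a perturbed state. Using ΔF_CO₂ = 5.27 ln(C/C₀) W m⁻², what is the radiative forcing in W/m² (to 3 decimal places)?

CO₂: 5.27 × ln(366/190) = 5.27 × ln(1.92632) = 5.27 × 0.65561 = 3.4551 W/m².

ΔF = 3.455 W/m²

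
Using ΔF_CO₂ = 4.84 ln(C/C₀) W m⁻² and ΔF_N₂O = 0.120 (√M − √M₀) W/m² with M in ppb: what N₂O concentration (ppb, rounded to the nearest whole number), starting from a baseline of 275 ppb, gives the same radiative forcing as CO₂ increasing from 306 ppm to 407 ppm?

CO₂ forcing: 4.84 × ln(407/306) = 4.84 × 0.285228 = 1.38050 W/m².
Set 0.120(√M − √275) = 1.38050: √M = 1.38050/0.120 + √275 = 11.5042 + 16.5831 = 28.0873.
M = (28.0873)² = 788.90 ppb.

M ≈ 789 ppb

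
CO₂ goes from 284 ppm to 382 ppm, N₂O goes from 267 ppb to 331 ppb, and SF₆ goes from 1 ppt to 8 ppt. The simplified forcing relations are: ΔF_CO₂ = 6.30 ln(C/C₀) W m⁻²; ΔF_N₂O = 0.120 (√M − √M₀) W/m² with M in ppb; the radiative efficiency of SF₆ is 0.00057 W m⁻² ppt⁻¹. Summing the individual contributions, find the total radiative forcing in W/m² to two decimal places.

CO₂: 6.30 × ln(382/284) = 6.30 × ln(1.34507) = 6.30 × 0.29645 = 1.8676 W/m².
N₂O: 0.120 × (√331 − √267) = 0.120 × (18.1934 − 16.3401) = 0.120 × 1.8533 = 0.2224 W/m².
SF₆: ΔF = 0.00057 × (8 − 1) = 0.00057 × 7 = 0.0040 W/m².
Total ΔF = 1.8676 + 0.2224 + 0.0040 = 2.0940 W/m².

ΔF = 2.09 W/m²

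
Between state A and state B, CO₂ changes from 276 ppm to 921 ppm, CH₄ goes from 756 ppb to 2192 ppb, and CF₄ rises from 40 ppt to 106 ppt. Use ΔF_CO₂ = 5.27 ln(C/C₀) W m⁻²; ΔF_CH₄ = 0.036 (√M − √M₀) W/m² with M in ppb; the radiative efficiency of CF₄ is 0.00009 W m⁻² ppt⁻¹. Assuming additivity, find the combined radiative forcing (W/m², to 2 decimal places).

ΔF = 7.05 W/m²

CO₂: 5.27 × ln(921/276) = 5.27 × ln(3.33696) = 5.27 × 1.20506 = 6.3507 W/m².
CH₄: 0.036 × (√2192 − √756) = 0.036 × (46.8188 − 27.4955) = 0.036 × 19.3233 = 0.6956 W/m².
CF₄: ΔF = 0.00009 × (106 − 40) = 0.00009 × 66 = 0.0059 W/m².
Total ΔF = 6.3507 + 0.6956 + 0.0059 = 7.0522 W/m².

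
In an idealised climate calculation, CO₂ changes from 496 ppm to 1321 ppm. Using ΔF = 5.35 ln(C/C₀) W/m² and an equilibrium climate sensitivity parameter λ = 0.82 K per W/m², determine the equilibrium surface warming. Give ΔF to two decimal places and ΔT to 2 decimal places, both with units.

CO₂: 5.35 × ln(1321/496) = 5.35 × ln(2.66331) = 5.35 × 0.97957 = 5.2407 W/m².
ΔT = λ ΔF = 0.82 × 5.24 = 4.2968 K.

ΔF = 5.24 W/m²; ΔT = 4.30 K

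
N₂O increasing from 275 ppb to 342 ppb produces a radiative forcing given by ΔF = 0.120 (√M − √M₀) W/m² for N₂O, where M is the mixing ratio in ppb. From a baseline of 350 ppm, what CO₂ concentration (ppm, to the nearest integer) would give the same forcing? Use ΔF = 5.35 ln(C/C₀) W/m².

N₂O forcing: 0.120 × (√342 − √275) = 0.120 × (18.4932 − 16.5831) = 0.120 × 1.9101 = 0.22921 W/m².
Set 5.35 ln(C/350) = 0.22921: ln(C/350) = 0.22921/5.35 = 0.04284, so C = 350 × e^0.04284 = 350 × 1.04377 = 365.32 ppm.

C ≈ 365 ppm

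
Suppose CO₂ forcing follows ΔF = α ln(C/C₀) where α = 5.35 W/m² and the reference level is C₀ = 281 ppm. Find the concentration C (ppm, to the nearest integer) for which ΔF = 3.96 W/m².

C ≈ 589 ppm

Set 5.35 ln(C/281) = 3.96, so ln(C/281) = 3.96/5.35 = 0.74019.
Then C/281 = e^0.74019 = 2.09633, giving C = 281 × 2.09633 = 589.07 ppm.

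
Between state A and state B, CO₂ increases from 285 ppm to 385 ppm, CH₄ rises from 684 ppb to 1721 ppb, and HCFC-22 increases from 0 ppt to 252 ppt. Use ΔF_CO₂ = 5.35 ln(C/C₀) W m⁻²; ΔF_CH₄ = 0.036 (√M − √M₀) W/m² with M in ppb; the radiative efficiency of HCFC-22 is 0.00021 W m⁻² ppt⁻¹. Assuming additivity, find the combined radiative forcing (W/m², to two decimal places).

CO₂: 5.35 × ln(385/285) = 5.35 × ln(1.35088) = 5.35 × 0.30076 = 1.6091 W/m².
CH₄: 0.036 × (√1721 − √684) = 0.036 × (41.4849 − 26.1534) = 0.036 × 15.3315 = 0.5519 W/m².
HCFC-22: ΔF = 0.00021 × (252 − 0) = 0.00021 × 252 = 0.0529 W/m².
Total ΔF = 1.6091 + 0.5519 + 0.0529 = 2.2139 W/m².

ΔF = 2.21 W/m²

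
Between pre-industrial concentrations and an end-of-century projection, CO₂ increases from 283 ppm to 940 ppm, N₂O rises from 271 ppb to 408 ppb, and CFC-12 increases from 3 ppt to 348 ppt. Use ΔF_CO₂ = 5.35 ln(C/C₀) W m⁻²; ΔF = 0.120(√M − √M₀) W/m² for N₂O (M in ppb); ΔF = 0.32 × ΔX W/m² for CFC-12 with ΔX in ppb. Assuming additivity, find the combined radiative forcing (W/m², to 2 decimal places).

ΔF = 6.98 W/m²

CO₂: 5.35 × ln(940/283) = 5.35 × ln(3.32155) = 5.35 × 1.20043 = 6.4223 W/m².
N₂O: 0.120 × (√408 − √271) = 0.120 × (20.1990 − 16.4621) = 0.120 × 3.7369 = 0.4484 W/m².
CFC-12: Δ = 348 − 3 = 345 ppt = 0.345 ppb; ΔF = 0.32 × 0.345 = 0.1104 W/m².
Total ΔF = 6.4223 + 0.4484 + 0.1104 = 6.9811 W/m².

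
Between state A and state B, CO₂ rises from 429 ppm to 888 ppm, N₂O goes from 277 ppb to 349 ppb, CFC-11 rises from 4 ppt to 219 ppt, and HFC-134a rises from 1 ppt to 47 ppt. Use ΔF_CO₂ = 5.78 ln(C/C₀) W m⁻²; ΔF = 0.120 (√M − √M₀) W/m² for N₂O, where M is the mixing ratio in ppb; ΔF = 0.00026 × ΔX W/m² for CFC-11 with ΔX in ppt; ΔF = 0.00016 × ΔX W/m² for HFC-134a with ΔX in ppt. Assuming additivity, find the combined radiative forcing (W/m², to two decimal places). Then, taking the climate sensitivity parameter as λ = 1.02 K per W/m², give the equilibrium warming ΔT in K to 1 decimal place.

CO₂: 5.78 × ln(888/429) = 5.78 × ln(2.06993) = 5.78 × 0.72751 = 4.2050 W/m².
N₂O: 0.120 × (√349 − √277) = 0.120 × (18.6815 − 16.6433) = 0.120 × 2.0382 = 0.2446 W/m².
CFC-11: ΔF = 0.00026 × (219 − 4) = 0.00026 × 215 = 0.0559 W/m².
HFC-134a: ΔF = 0.00016 × (47 − 1) = 0.00016 × 46 = 0.0074 W/m².
Total ΔF = 4.2050 + 0.2446 + 0.0559 + 0.0074 = 4.5129 W/m².
ΔT = λ ΔF = 1.02 × 4.51 = 4.6002 K.

ΔF = 4.51 W/m²; ΔT = 4.6 K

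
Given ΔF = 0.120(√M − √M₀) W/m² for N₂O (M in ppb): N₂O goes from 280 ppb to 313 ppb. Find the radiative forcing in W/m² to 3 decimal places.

ΔF = 0.115 W/m²

N₂O: 0.120 × (√313 − √280) = 0.120 × (17.6918 − 16.7332) = 0.120 × 0.9586 = 0.1150 W/m².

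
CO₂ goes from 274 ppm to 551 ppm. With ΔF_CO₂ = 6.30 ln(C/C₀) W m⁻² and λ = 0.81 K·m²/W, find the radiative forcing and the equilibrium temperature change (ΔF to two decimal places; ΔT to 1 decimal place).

ΔF = 4.40 W/m²; ΔT = 3.6 K

CO₂: 6.30 × ln(551/274) = 6.30 × ln(2.01095) = 6.30 × 0.69861 = 4.4012 W/m².
ΔT = λ ΔF = 0.81 × 4.40 = 3.5640 K.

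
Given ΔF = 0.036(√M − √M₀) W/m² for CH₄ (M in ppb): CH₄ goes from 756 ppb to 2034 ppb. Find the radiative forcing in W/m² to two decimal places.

ΔF = 0.63 W/m²

CH₄: 0.036 × (√2034 − √756) = 0.036 × (45.0999 − 27.4955) = 0.036 × 17.6044 = 0.6338 W/m².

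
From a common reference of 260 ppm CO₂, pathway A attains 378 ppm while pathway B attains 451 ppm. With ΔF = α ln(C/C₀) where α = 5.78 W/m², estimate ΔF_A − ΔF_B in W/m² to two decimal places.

ΔF_A = 5.78 ln(378/260) = 5.78 × 0.37421 = 2.1629 W/m².
ΔF_B = 5.78 ln(451/260) = 5.78 × 0.55079 = 3.1836 W/m².
Difference: 2.1629 − 3.1836 = -1.0207 W/m².

ΔF_A − ΔF_B = -1.02 W/m²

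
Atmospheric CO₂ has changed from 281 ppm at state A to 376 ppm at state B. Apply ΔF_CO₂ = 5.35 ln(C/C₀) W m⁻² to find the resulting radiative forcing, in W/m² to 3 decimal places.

ΔF = 1.558 W/m²

CO₂: 5.35 × ln(376/281) = 5.35 × ln(1.33808) = 5.35 × 0.29124 = 1.5581 W/m².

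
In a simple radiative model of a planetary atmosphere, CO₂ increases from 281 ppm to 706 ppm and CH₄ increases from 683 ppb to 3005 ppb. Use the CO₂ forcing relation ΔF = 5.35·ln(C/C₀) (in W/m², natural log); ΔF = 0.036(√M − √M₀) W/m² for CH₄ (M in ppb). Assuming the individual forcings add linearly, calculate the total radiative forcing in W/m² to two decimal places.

CO₂: 5.35 × ln(706/281) = 5.35 × ln(2.51246) = 5.35 × 0.92126 = 4.9287 W/m².
CH₄: 0.036 × (√3005 − √683) = 0.036 × (54.8179 − 26.1343) = 0.036 × 28.6836 = 1.0326 W/m².
Total ΔF = 4.9287 + 1.0326 = 5.9613 W/m².

ΔF = 5.96 W/m²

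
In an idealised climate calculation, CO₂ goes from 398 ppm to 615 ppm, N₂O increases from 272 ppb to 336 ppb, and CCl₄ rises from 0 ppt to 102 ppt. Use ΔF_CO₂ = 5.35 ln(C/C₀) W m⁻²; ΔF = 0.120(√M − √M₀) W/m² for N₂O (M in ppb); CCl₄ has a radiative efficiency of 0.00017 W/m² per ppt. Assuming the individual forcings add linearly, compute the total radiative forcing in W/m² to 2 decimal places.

ΔF = 2.57 W/m²

CO₂: 5.35 × ln(615/398) = 5.35 × ln(1.54523) = 5.35 × 0.43517 = 2.3282 W/m².
N₂O: 0.120 × (√336 − √272) = 0.120 × (18.3303 − 16.4924) = 0.120 × 1.8379 = 0.2205 W/m².
CCl₄: ΔF = 0.00017 × (102 − 0) = 0.00017 × 102 = 0.0173 W/m².
Total ΔF = 2.3282 + 0.2205 + 0.0173 = 2.5660 W/m².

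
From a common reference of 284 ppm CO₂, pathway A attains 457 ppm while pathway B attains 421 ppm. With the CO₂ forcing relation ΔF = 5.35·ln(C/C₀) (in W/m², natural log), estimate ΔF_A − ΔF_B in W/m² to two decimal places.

ΔF_A − ΔF_B = 0.44 W/m²

ΔF_A = 5.35 ln(457/284) = 5.35 × 0.47571 = 2.5450 W/m².
ΔF_B = 5.35 ln(421/284) = 5.35 × 0.39366 = 2.1061 W/m².
Difference: 2.5450 − 2.1061 = 0.4389 W/m².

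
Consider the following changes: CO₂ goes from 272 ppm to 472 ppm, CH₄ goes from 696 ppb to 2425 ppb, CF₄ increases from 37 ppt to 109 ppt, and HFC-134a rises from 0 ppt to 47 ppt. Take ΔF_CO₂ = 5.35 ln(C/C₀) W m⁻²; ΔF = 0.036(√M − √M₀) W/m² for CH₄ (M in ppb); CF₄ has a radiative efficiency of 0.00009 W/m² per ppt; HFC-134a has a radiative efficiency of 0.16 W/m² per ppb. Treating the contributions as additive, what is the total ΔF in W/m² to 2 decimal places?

CO₂: 5.35 × ln(472/272) = 5.35 × ln(1.73529) = 5.35 × 0.55117 = 2.9488 W/m².
CH₄: 0.036 × (√2425 − √696) = 0.036 × (49.2443 − 26.3818) = 0.036 × 22.8625 = 0.8231 W/m².
CF₄: ΔF = 0.00009 × (109 − 37) = 0.00009 × 72 = 0.0065 W/m².
HFC-134a: Δ = 47 − 0 = 47 ppt = 0.047 ppb; ΔF = 0.16 × 0.047 = 0.0075 W/m².
Total ΔF = 2.9488 + 0.8231 + 0.0065 + 0.0075 = 3.7859 W/m².

ΔF = 3.79 W/m²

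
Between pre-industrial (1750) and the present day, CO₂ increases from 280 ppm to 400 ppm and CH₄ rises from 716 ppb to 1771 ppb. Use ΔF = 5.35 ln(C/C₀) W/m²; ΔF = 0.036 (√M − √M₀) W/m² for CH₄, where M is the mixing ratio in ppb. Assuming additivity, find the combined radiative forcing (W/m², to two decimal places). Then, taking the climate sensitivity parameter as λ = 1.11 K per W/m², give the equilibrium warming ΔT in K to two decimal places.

CO₂: 5.35 × ln(400/280) = 5.35 × ln(1.42857) = 5.35 × 0.35667 = 1.9082 W/m².
CH₄: 0.036 × (√1771 − √716) = 0.036 × (42.0833 − 26.7582) = 0.036 × 15.3251 = 0.5517 W/m².
Total ΔF = 1.9082 + 0.5517 = 2.4599 W/m².
ΔT = λ ΔF = 1.11 × 2.46 = 2.7306 K.

ΔF = 2.46 W/m²; ΔT = 2.73 K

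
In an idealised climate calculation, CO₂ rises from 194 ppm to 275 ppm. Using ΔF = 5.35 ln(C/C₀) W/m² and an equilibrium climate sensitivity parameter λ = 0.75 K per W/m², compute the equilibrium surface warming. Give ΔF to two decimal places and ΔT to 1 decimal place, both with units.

CO₂: 5.35 × ln(275/194) = 5.35 × ln(1.41753) = 5.35 × 0.34892 = 1.8667 W/m².
ΔT = λ ΔF = 0.75 × 1.87 = 1.4025 K.

ΔF = 1.87 W/m²; ΔT = 1.4 K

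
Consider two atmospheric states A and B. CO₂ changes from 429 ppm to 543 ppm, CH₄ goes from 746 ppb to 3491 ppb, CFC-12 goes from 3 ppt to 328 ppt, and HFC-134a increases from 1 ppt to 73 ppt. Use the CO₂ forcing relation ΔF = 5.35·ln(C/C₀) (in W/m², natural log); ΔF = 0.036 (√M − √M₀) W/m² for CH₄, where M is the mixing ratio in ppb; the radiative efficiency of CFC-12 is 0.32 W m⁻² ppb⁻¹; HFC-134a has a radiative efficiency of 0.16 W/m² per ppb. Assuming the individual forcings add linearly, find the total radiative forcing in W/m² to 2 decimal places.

CO₂: 5.35 × ln(543/429) = 5.35 × ln(1.26573) = 5.35 × 0.23565 = 1.2607 W/m².
CH₄: 0.036 × (√3491 − √746) = 0.036 × (59.0847 − 27.3130) = 0.036 × 31.7717 = 1.1438 W/m².
CFC-12: Δ = 328 − 3 = 325 ppt = 0.325 ppb; ΔF = 0.32 × 0.325 = 0.1040 W/m².
HFC-134a: Δ = 73 − 1 = 72 ppt = 0.072 ppb; ΔF = 0.16 × 0.072 = 0.0115 W/m².
Total ΔF = 1.2607 + 1.1438 + 0.1040 + 0.0115 = 2.5200 W/m².

ΔF = 2.52 W/m²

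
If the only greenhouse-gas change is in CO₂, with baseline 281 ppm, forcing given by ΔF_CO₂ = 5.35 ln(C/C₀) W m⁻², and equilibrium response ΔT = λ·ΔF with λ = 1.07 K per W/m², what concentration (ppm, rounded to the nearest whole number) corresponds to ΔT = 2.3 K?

Required forcing: ΔF = ΔT/λ = 2.3/1.07 = 2.1495 W/m².
Then ln(C/281) = ΔF/5.35 = 2.1495/5.35 = 0.40178.
So C = 281 × e^0.40178 = 281 × 1.49448 = 419.95 ppm.

C ≈ 420 ppm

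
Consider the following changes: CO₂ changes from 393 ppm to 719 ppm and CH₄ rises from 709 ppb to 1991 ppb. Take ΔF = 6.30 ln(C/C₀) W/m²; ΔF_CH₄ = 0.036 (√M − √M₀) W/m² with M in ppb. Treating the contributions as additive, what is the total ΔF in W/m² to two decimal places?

CO₂: 6.30 × ln(719/393) = 6.30 × ln(1.82952) = 6.30 × 0.60405 = 3.8055 W/m².
CH₄: 0.036 × (√1991 − √709) = 0.036 × (44.6206 − 26.6271) = 0.036 × 17.9935 = 0.6478 W/m².
Total ΔF = 3.8055 + 0.6478 = 4.4533 W/m².

ΔF = 4.45 W/m²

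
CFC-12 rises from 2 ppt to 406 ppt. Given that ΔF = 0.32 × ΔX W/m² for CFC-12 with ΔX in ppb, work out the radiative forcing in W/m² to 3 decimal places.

ΔF = 0.129 W/m²

CFC-12: Δ = 406 − 2 = 404 ppt = 0.404 ppb; ΔF = 0.32 × 0.404 = 0.1293 W/m².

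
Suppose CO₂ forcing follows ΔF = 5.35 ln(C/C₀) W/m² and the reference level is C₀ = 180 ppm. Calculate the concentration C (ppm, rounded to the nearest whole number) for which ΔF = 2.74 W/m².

Set 5.35 ln(C/180) = 2.74, so ln(C/180) = 2.74/5.35 = 0.51215.
Then C/180 = e^0.51215 = 1.66888, giving C = 180 × 1.66888 = 300.40 ppm.

C ≈ 300 ppm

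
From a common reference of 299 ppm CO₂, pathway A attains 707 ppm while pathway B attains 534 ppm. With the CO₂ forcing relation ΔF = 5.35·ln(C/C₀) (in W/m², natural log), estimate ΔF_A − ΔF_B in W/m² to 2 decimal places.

ΔF_A = 5.35 ln(707/299) = 5.35 × 0.86059 = 4.6042 W/m².
ΔF_B = 5.35 ln(534/299) = 5.35 × 0.57995 = 3.1027 W/m².
Difference: 4.6042 − 3.1027 = 1.5015 W/m².

ΔF_A − ΔF_B = 1.50 W/m²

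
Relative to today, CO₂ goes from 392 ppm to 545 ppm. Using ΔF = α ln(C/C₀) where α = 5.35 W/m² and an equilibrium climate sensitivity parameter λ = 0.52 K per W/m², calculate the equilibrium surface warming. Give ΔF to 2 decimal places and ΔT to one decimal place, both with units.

CO₂: 5.35 × ln(545/392) = 5.35 × ln(1.39031) = 5.35 × 0.32953 = 1.7630 W/m².
ΔT = λ ΔF = 0.52 × 1.76 = 0.9152 K.

ΔF = 1.76 W/m²; ΔT = 0.9 K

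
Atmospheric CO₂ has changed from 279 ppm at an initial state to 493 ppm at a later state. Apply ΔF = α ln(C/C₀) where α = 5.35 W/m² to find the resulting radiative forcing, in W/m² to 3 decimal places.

CO₂ absorption bands are partially saturated, so forcing scales with the logarithm of the concentration ratio.
CO₂: 5.35 × ln(493/279) = 5.35 × ln(1.76703) = 5.35 × 0.56930 = 3.0458 W/m².

ΔF = 3.046 W/m²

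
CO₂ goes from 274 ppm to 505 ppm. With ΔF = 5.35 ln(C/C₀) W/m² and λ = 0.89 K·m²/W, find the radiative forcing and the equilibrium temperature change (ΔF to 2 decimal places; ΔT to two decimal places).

CO₂: 5.35 × ln(505/274) = 5.35 × ln(1.84307) = 5.35 × 0.61143 = 3.2712 W/m².
ΔT = λ ΔF = 0.89 × 3.27 = 2.9103 K.

ΔF = 3.27 W/m²; ΔT = 2.91 K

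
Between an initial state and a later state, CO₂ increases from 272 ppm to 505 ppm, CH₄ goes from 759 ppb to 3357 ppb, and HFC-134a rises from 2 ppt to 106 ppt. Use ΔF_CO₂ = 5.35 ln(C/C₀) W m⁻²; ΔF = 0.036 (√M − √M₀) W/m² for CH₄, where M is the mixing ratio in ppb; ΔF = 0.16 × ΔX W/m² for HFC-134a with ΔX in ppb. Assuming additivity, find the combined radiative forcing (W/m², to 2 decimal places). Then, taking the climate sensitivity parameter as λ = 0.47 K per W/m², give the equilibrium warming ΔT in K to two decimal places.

ΔF = 4.42 W/m²; ΔT = 2.08 K

CO₂: 5.35 × ln(505/272) = 5.35 × ln(1.85662) = 5.35 × 0.61876 = 3.3104 W/m².
CH₄: 0.036 × (√3357 − √759) = 0.036 × (57.9396 − 27.5500) = 0.036 × 30.3896 = 1.0940 W/m².
HFC-134a: Δ = 106 − 2 = 104 ppt = 0.104 ppb; ΔF = 0.16 × 0.104 = 0.0166 W/m².
Total ΔF = 3.3104 + 1.0940 + 0.0166 = 4.4210 W/m².
ΔT = λ ΔF = 0.47 × 4.42 = 2.0774 K.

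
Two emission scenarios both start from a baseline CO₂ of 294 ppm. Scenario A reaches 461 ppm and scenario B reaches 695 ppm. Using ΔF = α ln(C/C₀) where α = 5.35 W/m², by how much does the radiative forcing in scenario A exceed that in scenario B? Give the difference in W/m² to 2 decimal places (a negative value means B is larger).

ΔF_A − ΔF_B = -2.20 W/m²

ΔF_A = 5.35 ln(461/294) = 5.35 × 0.44982 = 2.4065 W/m².
ΔF_B = 5.35 ln(695/294) = 5.35 × 0.86033 = 4.6028 W/m².
Difference: 2.4065 − 4.6028 = -2.1963 W/m².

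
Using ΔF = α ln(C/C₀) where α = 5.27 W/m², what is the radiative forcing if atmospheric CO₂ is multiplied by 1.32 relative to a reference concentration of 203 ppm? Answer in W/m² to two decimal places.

ΔF = 1.46 W/m²

Because the forcing depends only on the ratio C/C₀, the initial concentration does not enter.
ΔF = 5.27 × ln(1.32) = 5.27 × 0.27763 = 1.4631 W/m².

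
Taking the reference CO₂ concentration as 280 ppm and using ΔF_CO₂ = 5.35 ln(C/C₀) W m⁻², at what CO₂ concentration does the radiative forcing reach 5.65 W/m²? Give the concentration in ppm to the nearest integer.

C ≈ 805 ppm

Set 5.35 ln(C/280) = 5.65, so ln(C/280) = 5.65/5.35 = 1.05607.
Then C/280 = e^1.05607 = 2.87505, giving C = 280 × 2.87505 = 805.01 ppm.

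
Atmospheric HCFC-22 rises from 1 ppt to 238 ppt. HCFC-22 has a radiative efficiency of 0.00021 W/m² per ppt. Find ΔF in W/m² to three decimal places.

HCFC-22: ΔF = 0.00021 × (238 − 1) = 0.00021 × 237 = 0.0498 W/m².

ΔF = 0.050 W/m²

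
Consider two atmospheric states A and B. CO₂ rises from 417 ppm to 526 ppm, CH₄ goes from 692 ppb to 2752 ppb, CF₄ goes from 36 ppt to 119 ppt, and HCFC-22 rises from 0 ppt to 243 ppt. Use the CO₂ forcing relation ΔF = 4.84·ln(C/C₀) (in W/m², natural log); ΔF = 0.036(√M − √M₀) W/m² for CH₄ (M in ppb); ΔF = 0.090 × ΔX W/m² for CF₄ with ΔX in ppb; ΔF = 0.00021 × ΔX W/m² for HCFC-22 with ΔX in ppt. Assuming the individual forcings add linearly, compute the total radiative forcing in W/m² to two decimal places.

ΔF = 2.12 W/m²

CO₂: 4.84 × ln(526/417) = 4.84 × ln(1.26139) = 4.84 × 0.23221 = 1.1239 W/m².
CH₄: 0.036 × (√2752 − √692) = 0.036 × (52.4595 − 26.3059) = 0.036 × 26.1536 = 0.9415 W/m².
CF₄: Δ = 119 − 36 = 83 ppt = 0.083 ppb; ΔF = 0.090 × 0.083 = 0.0075 W/m².
HCFC-22: ΔF = 0.00021 × (243 − 0) = 0.00021 × 243 = 0.0510 W/m².
Total ΔF = 1.1239 + 0.9415 + 0.0075 + 0.0510 = 2.1239 W/m².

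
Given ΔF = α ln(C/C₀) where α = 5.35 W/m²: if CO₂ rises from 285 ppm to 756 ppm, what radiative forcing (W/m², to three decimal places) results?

CO₂ absorption bands are partially saturated, so forcing scales with the logarithm of the concentration ratio.
CO₂: 5.35 × ln(756/285) = 5.35 × ln(2.65263) = 5.35 × 0.97555 = 5.2192 W/m².

ΔF = 5.219 W/m²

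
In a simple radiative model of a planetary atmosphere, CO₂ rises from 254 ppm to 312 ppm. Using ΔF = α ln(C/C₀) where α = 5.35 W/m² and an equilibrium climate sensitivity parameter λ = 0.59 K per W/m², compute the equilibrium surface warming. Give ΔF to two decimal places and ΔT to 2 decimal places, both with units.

CO₂: 5.35 × ln(312/254) = 5.35 × ln(1.22835) = 5.35 × 0.20567 = 1.1003 W/m².
ΔT = λ ΔF = 0.59 × 1.10 = 0.6490 K.

ΔF = 1.10 W/m²; ΔT = 0.65 K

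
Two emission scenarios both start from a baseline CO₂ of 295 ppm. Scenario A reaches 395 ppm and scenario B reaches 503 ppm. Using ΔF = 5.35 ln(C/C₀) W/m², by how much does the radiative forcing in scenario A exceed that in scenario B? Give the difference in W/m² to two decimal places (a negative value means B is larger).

ΔF_A − ΔF_B = -1.29 W/m²

ΔF_A = 5.35 ln(395/295) = 5.35 × 0.29191 = 1.5617 W/m².
ΔF_B = 5.35 ln(503/295) = 5.35 × 0.53361 = 2.8548 W/m².
Difference: 1.5617 − 2.8548 = -1.2931 W/m².
(Equivalently, ΔF_A − ΔF_B = 5.35 ln(395/503) = 5.35 × -0.24170 = -1.2931 W/m².)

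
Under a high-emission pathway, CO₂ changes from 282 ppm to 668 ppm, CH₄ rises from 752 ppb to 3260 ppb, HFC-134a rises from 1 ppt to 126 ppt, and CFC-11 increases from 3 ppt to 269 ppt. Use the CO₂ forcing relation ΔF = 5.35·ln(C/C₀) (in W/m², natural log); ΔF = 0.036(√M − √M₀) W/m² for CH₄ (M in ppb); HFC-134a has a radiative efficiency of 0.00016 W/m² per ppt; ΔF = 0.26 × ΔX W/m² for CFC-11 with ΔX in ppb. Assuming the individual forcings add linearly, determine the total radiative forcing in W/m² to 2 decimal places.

ΔF = 5.77 W/m²

CO₂: 5.35 × ln(668/282) = 5.35 × ln(2.36879) = 5.35 × 0.86238 = 4.6137 W/m².
CH₄: 0.036 × (√3260 − √752) = 0.036 × (57.0964 − 27.4226) = 0.036 × 29.6738 = 1.0683 W/m².
HFC-134a: ΔF = 0.00016 × (126 − 1) = 0.00016 × 125 = 0.0200 W/m².
CFC-11: Δ = 269 − 3 = 266 ppt = 0.266 ppb; ΔF = 0.26 × 0.266 = 0.0692 W/m².
Total ΔF = 4.6137 + 1.0683 + 0.0200 + 0.0692 = 5.7712 W/m².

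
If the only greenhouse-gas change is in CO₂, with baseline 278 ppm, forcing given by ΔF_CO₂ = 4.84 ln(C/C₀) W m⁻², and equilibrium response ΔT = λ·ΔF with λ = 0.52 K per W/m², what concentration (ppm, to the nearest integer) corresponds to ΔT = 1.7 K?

C ≈ 546 ppm

Required forcing: ΔF = ΔT/λ = 1.7/0.52 = 3.2692 W/m².
Then ln(C/278) = ΔF/4.84 = 3.2692/4.84 = 0.67545.
So C = 278 × e^0.67545 = 278 × 1.96492 = 546.25 ppm.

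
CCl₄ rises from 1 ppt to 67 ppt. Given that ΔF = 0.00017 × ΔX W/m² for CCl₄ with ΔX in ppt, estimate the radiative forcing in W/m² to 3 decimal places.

CCl₄: ΔF = 0.00017 × (67 − 1) = 0.00017 × 66 = 0.0112 W/m².

ΔF = 0.011 W/m²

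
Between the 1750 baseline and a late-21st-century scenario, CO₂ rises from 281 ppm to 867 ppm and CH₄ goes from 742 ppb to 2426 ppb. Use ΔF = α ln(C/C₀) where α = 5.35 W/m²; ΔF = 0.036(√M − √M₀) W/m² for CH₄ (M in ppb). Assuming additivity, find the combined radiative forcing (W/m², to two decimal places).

ΔF = 6.82 W/m²

CO₂: 5.35 × ln(867/281) = 5.35 × ln(3.08541) = 5.35 × 1.12668 = 6.0277 W/m².
CH₄: 0.036 × (√2426 − √742) = 0.036 × (49.2544 − 27.2397) = 0.036 × 22.0147 = 0.7925 W/m².
Total ΔF = 6.0277 + 0.7925 = 6.8202 W/m².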